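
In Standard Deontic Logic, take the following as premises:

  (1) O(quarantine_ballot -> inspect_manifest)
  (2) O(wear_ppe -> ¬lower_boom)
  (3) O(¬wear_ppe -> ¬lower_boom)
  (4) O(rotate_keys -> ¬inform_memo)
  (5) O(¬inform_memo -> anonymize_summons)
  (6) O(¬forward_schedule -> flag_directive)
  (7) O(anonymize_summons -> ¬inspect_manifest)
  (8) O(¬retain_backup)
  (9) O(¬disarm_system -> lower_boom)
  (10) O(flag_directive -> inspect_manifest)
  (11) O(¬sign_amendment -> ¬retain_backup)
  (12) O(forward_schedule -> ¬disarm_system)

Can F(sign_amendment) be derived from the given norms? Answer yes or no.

No

Premise 11 is O(¬sign_amendment -> ¬retain_backup); even if O(¬retain_backup) held, inferring O(¬sign_amendment) would be affirming the consequent — invalid.
No other premise forces O(¬sign_amendment). An ideal world satisfying every premise can still have sign_amendment true, so F(sign_amendment) is not derivable.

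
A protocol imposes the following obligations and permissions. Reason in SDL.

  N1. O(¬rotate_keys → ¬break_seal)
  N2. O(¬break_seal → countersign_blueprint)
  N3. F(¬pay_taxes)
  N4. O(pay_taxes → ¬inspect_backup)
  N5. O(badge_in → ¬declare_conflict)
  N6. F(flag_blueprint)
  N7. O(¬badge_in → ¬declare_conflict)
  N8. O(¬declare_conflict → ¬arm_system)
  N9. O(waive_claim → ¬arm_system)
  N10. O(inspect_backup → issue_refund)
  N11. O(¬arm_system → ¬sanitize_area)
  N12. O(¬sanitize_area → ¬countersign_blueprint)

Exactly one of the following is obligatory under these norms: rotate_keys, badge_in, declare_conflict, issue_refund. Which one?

rotate_keys

By case analysis on ¬badge_in: premise 7 gives O(¬badge_in → ¬declare_conflict) and premise 5 gives O(badge_in → ¬declare_conflict), so O(¬declare_conflict) either way.
Premise 8 is O(¬declare_conflict → ¬arm_system); since O(¬declare_conflict), deontic closure gives O(¬arm_system).
With premise 11, O(¬arm_system → ¬sanitize_area), the K-axiom yields O(¬sanitize_area).
Applying K to premise 12 (O(¬sanitize_area → ¬countersign_blueprint)) and O(¬sanitize_area) yields O(¬countersign_blueprint).
Premise 2, O(¬break_seal → countersign_blueprint), contraposes to O(¬countersign_blueprint → break_seal); with O(¬countersign_blueprint) we get O(break_seal).
Premise 1 is O(¬rotate_keys → ¬break_seal); contrapositively O(break_seal → rotate_keys). Since O(break_seal) holds, K gives O(rotate_keys).
So O(rotate_keys) holds — rotate_keys is obligatory. None of the other listed options is made obligatory by any chain of premises.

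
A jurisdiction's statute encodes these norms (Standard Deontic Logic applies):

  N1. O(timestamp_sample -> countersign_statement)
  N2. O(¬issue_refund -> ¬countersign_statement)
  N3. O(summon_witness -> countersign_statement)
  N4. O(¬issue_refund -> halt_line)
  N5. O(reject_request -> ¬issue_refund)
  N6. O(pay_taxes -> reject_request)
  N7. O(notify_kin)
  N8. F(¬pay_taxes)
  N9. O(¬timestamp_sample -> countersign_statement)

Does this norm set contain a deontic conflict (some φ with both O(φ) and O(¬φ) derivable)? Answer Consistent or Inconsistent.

Inconsistent

Premises 1 and 9 cover both cases: O(timestamp_sample -> countersign_statement) and O(¬timestamp_sample -> countersign_statement). Since timestamp_sample ∨ ¬timestamp_sample is a tautology, O(countersign_statement) follows.
Premise 2, O(¬issue_refund -> ¬countersign_statement), contraposes to O(countersign_statement -> issue_refund); with O(countersign_statement) we get O(issue_refund).
The contrapositive of premise 5 (O(reject_request -> ¬issue_refund)) is O(issue_refund -> ¬reject_request), and O(issue_refund) is already established, so O(¬reject_request).
Premise 6 is O(pay_taxes -> reject_request); contrapositively O(¬reject_request -> ¬pay_taxes). Since O(¬reject_request) holds, K gives O(¬pay_taxes).
Yet premise 8 is F(¬pay_taxes), i.e. O(pay_taxes).
We now have both O(¬pay_taxes) and O(pay_taxes) — pay_taxes is simultaneously obligatory and forbidden, violating the D-axiom.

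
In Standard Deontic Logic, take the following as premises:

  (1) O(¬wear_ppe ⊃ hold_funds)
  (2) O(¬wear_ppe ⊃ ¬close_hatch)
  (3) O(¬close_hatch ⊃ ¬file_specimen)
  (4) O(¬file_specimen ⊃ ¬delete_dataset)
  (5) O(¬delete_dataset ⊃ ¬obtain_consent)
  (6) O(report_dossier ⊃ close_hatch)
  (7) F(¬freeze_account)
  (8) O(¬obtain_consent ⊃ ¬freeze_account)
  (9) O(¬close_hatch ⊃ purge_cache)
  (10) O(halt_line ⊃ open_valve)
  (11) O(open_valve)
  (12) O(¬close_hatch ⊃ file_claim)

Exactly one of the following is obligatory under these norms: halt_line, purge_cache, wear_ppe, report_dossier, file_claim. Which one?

F(¬freeze_account) at premise 7 means O(freeze_account).
Premise 8, O(¬obtain_consent ⊃ ¬freeze_account), contraposes to O(freeze_account ⊃ obtain_consent); with O(freeze_account) we get O(obtain_consent).
Premise 5, O(¬delete_dataset ⊃ ¬obtain_consent), contraposes to O(obtain_consent ⊃ delete_dataset); with O(obtain_consent) we get O(delete_dataset).
The contrapositive of premise 4 (O(¬file_specimen ⊃ ¬delete_dataset)) is O(delete_dataset ⊃ file_specimen), and O(delete_dataset) is already established, so O(file_specimen).
The contrapositive of premise 3 (O(¬close_hatch ⊃ ¬file_specimen)) is O(file_specimen ⊃ close_hatch), and O(file_specimen) is already established, so O(close_hatch).
The contrapositive of premise 2 (O(¬wear_ppe ⊃ ¬close_hatch)) is O(close_hatch ⊃ wear_ppe), and O(close_hatch) is already established, so O(wear_ppe).
So O(wear_ppe) holds — wear_ppe is obligatory. None of the other listed options is made obligatory by any chain of premises.

wear_ppe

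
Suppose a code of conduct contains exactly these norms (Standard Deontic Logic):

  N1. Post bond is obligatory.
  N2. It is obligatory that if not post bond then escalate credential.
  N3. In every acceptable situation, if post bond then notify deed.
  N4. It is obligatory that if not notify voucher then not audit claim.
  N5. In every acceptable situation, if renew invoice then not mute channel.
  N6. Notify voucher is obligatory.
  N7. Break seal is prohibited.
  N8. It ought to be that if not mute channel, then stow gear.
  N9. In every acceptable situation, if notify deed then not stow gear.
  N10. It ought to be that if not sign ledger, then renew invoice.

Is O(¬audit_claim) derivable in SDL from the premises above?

No

Premise 4 is O(¬notify_voucher → ¬audit_claim), but O(¬notify_voucher) is not derivable from the premises, so it does not yield O(¬audit_claim).
No other premise forces O(¬audit_claim). An ideal world satisfying every premise can still have ¬audit_claim false, so O(¬audit_claim) is not derivable.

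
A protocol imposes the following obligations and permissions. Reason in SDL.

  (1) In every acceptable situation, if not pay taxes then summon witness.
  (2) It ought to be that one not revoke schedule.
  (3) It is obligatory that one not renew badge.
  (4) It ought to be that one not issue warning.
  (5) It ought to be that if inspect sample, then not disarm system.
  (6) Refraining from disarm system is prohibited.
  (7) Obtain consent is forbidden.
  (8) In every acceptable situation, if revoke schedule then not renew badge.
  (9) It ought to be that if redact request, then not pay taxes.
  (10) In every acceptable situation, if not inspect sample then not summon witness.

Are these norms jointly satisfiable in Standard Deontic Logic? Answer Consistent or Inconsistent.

Premise 8 is O(revoke_schedule → ¬renew_badge); even if O(¬renew_badge) held, inferring O(revoke_schedule) would be affirming the consequent — invalid.
So O(revoke_schedule) is not derivable, and the apparent clash with O(¬revoke_schedule) does not arise.
A world satisfying every obligation exists (e.g. disarm_system=true, inspect_sample=false, issue_warning=false, obtain_consent=false, pay_taxes=true, redact_request=false, renew_badge=false, revoke_schedule=false, summon_witness=false); no atom is both obligatory and forbidden, so the set is consistent.

Consistent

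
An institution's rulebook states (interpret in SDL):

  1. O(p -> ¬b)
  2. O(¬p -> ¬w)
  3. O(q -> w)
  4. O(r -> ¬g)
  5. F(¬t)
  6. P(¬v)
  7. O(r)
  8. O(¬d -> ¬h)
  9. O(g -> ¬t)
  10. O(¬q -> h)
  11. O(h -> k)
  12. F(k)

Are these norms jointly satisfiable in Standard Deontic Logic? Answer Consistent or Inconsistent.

Consistent

Premise 9 is O(g -> ¬t), but O(g) is not derivable from the premises, so it does not yield O(¬t).
So O(¬t) is not derivable, and the apparent clash with O(t) does not arise.
A world satisfying every obligation exists (e.g. b=false, d=false, g=false, h=false, k=false, p=true, q=true, r=true, t=true, v=false, w=true); no atom is both obligatory and forbidden, so the set is consistent.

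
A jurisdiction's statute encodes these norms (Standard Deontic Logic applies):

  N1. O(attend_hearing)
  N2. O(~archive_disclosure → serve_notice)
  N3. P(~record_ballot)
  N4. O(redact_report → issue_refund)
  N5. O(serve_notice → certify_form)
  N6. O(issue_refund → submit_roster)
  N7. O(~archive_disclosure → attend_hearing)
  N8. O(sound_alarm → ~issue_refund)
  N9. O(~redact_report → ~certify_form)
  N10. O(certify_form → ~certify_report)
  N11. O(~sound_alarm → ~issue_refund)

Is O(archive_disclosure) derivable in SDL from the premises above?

Yes

Premises 8 and 11 are O(sound_alarm → ~issue_refund) and O(~sound_alarm → ~issue_refund); every ideal world satisfies sound_alarm or ~sound_alarm, so in either case ~issue_refund holds — hence O(~issue_refund).
The contrapositive of premise 4 (O(redact_report → issue_refund)) is O(~issue_refund → ~redact_report), and O(~issue_refund) is already established, so O(~redact_report).
With premise 9, O(~redact_report → ~certify_form), the K-axiom yields O(~certify_form).
Premise 5 is O(serve_notice → certify_form); contrapositively O(~certify_form → ~serve_notice). Since O(~certify_form) holds, K gives O(~serve_notice).
The contrapositive of premise 2 (O(~archive_disclosure → serve_notice)) is O(~serve_notice → archive_disclosure), and O(~serve_notice) is already established, so O(archive_disclosure).
Premises 1, 3, 6, 7, 10 do not contribute to this derivation.
So O(archive_disclosure) follows.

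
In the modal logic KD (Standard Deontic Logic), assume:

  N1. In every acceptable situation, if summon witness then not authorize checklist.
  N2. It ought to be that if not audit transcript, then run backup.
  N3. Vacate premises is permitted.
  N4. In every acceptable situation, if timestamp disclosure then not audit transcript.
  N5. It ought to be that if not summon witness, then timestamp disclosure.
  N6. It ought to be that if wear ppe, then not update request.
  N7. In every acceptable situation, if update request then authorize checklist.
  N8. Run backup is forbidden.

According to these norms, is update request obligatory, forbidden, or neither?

Premise 8 is F(run_backup), i.e. O(¬run_backup).
The contrapositive of premise 2 (O(¬audit_transcript → run_backup)) is O(¬run_backup → audit_transcript), and O(¬run_backup) is already established, so O(audit_transcript).
Premise 4 is O(timestamp_disclosure → ¬audit_transcript); contrapositively O(audit_transcript → ¬timestamp_disclosure). Since O(audit_transcript) holds, K gives O(¬timestamp_disclosure).
The contrapositive of premise 5 (O(¬summon_witness → timestamp_disclosure)) is O(¬timestamp_disclosure → summon_witness), and O(¬timestamp_disclosure) is already established, so O(summon_witness).
With premise 1, O(summon_witness → ¬authorize_checklist), the K-axiom yields O(¬authorize_checklist).
The contrapositive of premise 7 (O(update_request → authorize_checklist)) is O(¬authorize_checklist → ¬update_request), and O(¬authorize_checklist) is already established, so O(¬update_request).
Premises 3, 6 do not contribute to this derivation.
Thus O(¬update_request), which is F(update_request): update_request is forbidden.

Forbidden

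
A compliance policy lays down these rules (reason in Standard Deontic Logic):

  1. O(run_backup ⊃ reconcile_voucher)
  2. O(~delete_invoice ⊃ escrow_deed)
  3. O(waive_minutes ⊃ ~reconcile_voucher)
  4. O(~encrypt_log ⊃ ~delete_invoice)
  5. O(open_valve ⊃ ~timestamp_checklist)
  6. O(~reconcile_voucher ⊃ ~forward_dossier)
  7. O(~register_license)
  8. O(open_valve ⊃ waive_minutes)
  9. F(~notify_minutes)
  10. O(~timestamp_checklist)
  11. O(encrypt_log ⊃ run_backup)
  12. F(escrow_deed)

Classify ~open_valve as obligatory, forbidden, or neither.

Premise 12, F(escrow_deed), is equivalent to O(~escrow_deed).
The contrapositive of premise 2 (O(~delete_invoice ⊃ escrow_deed)) is O(~escrow_deed ⊃ delete_invoice), and O(~escrow_deed) is already established, so O(delete_invoice).
Premise 4, O(~encrypt_log ⊃ ~delete_invoice), contraposes to O(delete_invoice ⊃ encrypt_log); with O(delete_invoice) we get O(encrypt_log).
From O(encrypt_log) and premise 11, O(encrypt_log ⊃ run_backup), we obtain O(run_backup).
With premise 1, O(run_backup ⊃ reconcile_voucher), the K-axiom yields O(reconcile_voucher).
The contrapositive of premise 3 (O(waive_minutes ⊃ ~reconcile_voucher)) is O(reconcile_voucher ⊃ ~waive_minutes), and O(reconcile_voucher) is already established, so O(~waive_minutes).
The contrapositive of premise 8 (O(open_valve ⊃ waive_minutes)) is O(~waive_minutes ⊃ ~open_valve), and O(~waive_minutes) is already established, so O(~open_valve).
Premises 5, 6, 7, 9, 10 do not contribute to this derivation.
Hence ~open_valve is obligatory.

Obligatory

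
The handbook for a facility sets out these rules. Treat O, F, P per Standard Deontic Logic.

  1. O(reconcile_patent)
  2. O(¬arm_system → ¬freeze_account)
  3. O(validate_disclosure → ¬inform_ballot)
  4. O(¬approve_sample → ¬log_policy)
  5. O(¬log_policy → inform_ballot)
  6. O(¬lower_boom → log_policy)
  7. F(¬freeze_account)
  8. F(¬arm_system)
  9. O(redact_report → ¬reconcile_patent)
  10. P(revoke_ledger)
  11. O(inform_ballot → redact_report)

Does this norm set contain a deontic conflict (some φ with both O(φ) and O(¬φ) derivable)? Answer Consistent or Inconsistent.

Premise 2 is O(¬arm_system → ¬freeze_account), but O(¬arm_system) is not derivable from the premises, so it does not yield O(¬freeze_account).
So O(¬freeze_account) is not derivable, and the apparent clash with O(freeze_account) does not arise.
A world satisfying every obligation exists (e.g. approve_sample=true, arm_system=true, freeze_account=true, inform_ballot=false, log_policy=true, lower_boom=false, reconcile_patent=true, redact_report=false, revoke_ledger=false, validate_disclosure=false); no atom is both obligatory and forbidden, so the set is consistent.

Consistent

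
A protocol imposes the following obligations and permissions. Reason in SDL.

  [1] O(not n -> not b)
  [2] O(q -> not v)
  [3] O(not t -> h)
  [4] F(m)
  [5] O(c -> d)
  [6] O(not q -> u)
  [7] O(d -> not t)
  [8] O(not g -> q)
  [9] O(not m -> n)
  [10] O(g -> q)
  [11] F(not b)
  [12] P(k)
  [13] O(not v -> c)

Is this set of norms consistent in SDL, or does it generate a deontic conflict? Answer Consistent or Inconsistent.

Premise 1 is O(not n -> not b), but O(not n) is not derivable from the premises, so it does not yield O(not b).
So O(not b) is not derivable, and the apparent clash with O(b) does not arise.
A world satisfying every obligation exists (e.g. b=true, c=true, d=true, g=false, h=true, k=false, m=false, n=true, q=true, t=false, u=false, v=false); no atom is both obligatory and forbidden, so the set is consistent.

Consistent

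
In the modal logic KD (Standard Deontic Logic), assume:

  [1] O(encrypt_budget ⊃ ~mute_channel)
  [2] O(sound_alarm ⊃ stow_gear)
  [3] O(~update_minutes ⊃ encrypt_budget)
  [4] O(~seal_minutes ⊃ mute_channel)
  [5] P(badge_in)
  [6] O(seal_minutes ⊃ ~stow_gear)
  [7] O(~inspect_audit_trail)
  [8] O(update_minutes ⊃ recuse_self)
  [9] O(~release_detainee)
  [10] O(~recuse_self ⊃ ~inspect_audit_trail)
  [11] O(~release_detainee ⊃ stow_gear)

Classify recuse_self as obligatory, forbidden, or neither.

Premise 9 states O(~release_detainee) outright.
From O(~release_detainee) and premise 11, O(~release_detainee ⊃ stow_gear), we obtain O(stow_gear).
The contrapositive of premise 6 (O(seal_minutes ⊃ ~stow_gear)) is O(stow_gear ⊃ ~seal_minutes), and O(stow_gear) is already established, so O(~seal_minutes).
Applying K to premise 4 (O(~seal_minutes ⊃ mute_channel)) and O(~seal_minutes) yields O(mute_channel).
The contrapositive of premise 1 (O(encrypt_budget ⊃ ~mute_channel)) is O(mute_channel ⊃ ~encrypt_budget), and O(mute_channel) is already established, so O(~encrypt_budget).
Premise 3, O(~update_minutes ⊃ encrypt_budget), contraposes to O(~encrypt_budget ⊃ update_minutes); with O(~encrypt_budget) we get O(update_minutes).
Applying K to premise 8 (O(update_minutes ⊃ recuse_self)) and O(update_minutes) yields O(recuse_self).
Premises 2, 5, 7, 10 do not contribute to this derivation.
Hence recuse_self is obligatory.

Obligatory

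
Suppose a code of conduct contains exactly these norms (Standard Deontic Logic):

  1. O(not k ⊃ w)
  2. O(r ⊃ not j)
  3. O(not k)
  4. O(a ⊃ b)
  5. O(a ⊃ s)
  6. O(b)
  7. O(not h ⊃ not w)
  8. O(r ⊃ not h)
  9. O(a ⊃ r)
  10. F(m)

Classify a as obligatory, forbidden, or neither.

Premise 3 gives O(not k).
Premise 1 is O(not k ⊃ w); since O(not k), deontic closure gives O(w).
Premise 7, O(not h ⊃ not w), contraposes to O(w ⊃ h); with O(w) we get O(h).
Premise 8, O(r ⊃ not h), contraposes to O(h ⊃ not r); with O(h) we get O(not r).
The contrapositive of premise 9 (O(a ⊃ r)) is O(not r ⊃ not a), and O(not r) is already established, so O(not a).
Premises 2, 4, 5, 6, 10 do not contribute to this derivation.
Thus O(not a), which is F(a): a is forbidden.

Forbidden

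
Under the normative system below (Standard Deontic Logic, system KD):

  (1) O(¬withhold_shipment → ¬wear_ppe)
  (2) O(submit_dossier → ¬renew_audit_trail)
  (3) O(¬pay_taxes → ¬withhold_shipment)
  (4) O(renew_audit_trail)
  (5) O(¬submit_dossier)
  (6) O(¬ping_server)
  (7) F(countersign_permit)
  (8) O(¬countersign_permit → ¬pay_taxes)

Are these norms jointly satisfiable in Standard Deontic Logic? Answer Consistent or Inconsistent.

Premise 2 is O(submit_dossier → ¬renew_audit_trail), but O(submit_dossier) is not derivable from the premises, so it does not yield O(¬renew_audit_trail).
So O(¬renew_audit_trail) is not derivable, and the apparent clash with O(renew_audit_trail) does not arise.
A world satisfying every obligation exists (e.g. countersign_permit=false, pay_taxes=false, ping_server=false, renew_audit_trail=true, submit_dossier=false, wear_ppe=false, withhold_shipment=false); no atom is both obligatory and forbidden, so the set is consistent.

Consistent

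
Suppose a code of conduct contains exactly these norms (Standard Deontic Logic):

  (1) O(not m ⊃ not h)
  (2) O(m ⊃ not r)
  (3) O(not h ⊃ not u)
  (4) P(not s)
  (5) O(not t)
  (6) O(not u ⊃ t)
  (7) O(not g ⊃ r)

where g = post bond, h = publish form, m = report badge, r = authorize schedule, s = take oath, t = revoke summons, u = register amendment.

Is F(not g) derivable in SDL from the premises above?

Premise 5 gives O(not t).
Premise 6 is O(not u ⊃ t); contrapositively O(not t ⊃ u). Since O(not t) holds, K gives O(u).
The contrapositive of premise 3 (O(not h ⊃ not u)) is O(u ⊃ h), and O(u) is already established, so O(h).
Premise 1, O(not m ⊃ not h), contraposes to O(h ⊃ m); with O(h) we get O(m).
From O(m) and premise 2, O(m ⊃ not r), we obtain O(not r).
Premise 7 is O(not g ⊃ r); contrapositively O(not r ⊃ g). Since O(not r) holds, K gives O(g).
Premise 4 does not contribute to this derivation.
So O(g) holds, i.e. F(not g). The claim follows.

Yes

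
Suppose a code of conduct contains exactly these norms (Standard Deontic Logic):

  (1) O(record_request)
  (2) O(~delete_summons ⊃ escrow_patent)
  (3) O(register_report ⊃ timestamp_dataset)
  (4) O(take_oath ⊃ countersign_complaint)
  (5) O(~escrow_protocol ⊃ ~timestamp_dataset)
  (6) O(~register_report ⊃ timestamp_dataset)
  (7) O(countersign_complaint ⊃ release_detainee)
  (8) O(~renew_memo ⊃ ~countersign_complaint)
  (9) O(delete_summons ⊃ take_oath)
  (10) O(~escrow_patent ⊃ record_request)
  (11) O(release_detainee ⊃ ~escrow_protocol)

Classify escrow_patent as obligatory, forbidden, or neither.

Premises 3 and 6 cover both cases: O(register_report ⊃ timestamp_dataset) and O(~register_report ⊃ timestamp_dataset). Since register_report ∨ ~register_report is a tautology, O(timestamp_dataset) follows.
Premise 5, O(~escrow_protocol ⊃ ~timestamp_dataset), contraposes to O(timestamp_dataset ⊃ escrow_protocol); with O(timestamp_dataset) we get O(escrow_protocol).
Premise 11 is O(release_detainee ⊃ ~escrow_protocol); contrapositively O(escrow_protocol ⊃ ~release_detainee). Since O(escrow_protocol) holds, K gives O(~release_detainee).
Premise 7, O(countersign_complaint ⊃ release_detainee), contraposes to O(~release_detainee ⊃ ~countersign_complaint); with O(~release_detainee) we get O(~countersign_complaint).
The contrapositive of premise 4 (O(take_oath ⊃ countersign_complaint)) is O(~countersign_complaint ⊃ ~take_oath), and O(~countersign_complaint) is already established, so O(~take_oath).
Premise 9, O(delete_summons ⊃ take_oath), contraposes to O(~take_oath ⊃ ~delete_summons); with O(~take_oath) we get O(~delete_summons).
Applying K to premise 2 (O(~delete_summons ⊃ escrow_patent)) and O(~delete_summons) yields O(escrow_patent).
Premises 1, 8, 10 do not contribute to this derivation.
Hence escrow_patent is obligatory.

Obligatory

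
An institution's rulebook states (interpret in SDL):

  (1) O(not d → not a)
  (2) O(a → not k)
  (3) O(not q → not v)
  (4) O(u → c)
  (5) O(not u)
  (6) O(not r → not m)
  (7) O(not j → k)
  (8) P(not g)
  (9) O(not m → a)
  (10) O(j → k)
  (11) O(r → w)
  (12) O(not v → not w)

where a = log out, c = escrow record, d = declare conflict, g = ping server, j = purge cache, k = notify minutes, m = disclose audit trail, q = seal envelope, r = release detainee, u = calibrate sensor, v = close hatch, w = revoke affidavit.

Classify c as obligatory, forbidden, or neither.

Neither

Premise 4 is O(u → c), but O(u) is not derivable from the premises, so it does not yield O(c).
No premise or chain of K-axiom applications forces O(c), and none forces O(not c). So c is neither obligatory nor forbidden under these norms.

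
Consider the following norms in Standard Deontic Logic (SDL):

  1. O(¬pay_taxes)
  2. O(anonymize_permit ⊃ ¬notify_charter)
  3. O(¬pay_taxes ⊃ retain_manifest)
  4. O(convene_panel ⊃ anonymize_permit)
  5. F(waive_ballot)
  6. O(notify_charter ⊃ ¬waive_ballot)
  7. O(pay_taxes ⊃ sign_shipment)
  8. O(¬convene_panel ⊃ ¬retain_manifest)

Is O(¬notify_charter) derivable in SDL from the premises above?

From premise 1 we have O(¬pay_taxes).
With premise 3, O(¬pay_taxes ⊃ retain_manifest), the K-axiom yields O(retain_manifest).
Premise 8, O(¬convene_panel ⊃ ¬retain_manifest), contraposes to O(retain_manifest ⊃ convene_panel); with O(retain_manifest) we get O(convene_panel).
From O(convene_panel) and premise 4, O(convene_panel ⊃ anonymize_permit), we obtain O(anonymize_permit).
Applying K to premise 2 (O(anonymize_permit ⊃ ¬notify_charter)) and O(anonymize_permit) yields O(¬notify_charter).
Premises 5, 6, 7 do not contribute to this derivation.
So O(¬notify_charter) follows.

Yes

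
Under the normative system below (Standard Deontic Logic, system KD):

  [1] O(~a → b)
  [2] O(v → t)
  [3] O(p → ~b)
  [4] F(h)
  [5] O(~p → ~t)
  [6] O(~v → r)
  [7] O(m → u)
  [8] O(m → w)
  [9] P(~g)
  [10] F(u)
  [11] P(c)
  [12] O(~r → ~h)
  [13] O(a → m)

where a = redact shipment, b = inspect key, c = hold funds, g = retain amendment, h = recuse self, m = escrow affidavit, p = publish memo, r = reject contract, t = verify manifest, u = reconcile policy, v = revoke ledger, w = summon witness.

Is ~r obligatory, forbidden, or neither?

Premise 10 is F(u), i.e. O(~u).
The contrapositive of premise 7 (O(m → u)) is O(~u → ~m), and O(~u) is already established, so O(~m).
Premise 13 is O(a → m); contrapositively O(~m → ~a). Since O(~m) holds, K gives O(~a).
Applying K to premise 1 (O(~a → b)) and O(~a) yields O(b).
Premise 3, O(p → ~b), contraposes to O(b → ~p); with O(b) we get O(~p).
With premise 5, O(~p → ~t), the K-axiom yields O(~t).
Premise 2 is O(v → t); contrapositively O(~t → ~v). Since O(~t) holds, K gives O(~v).
Premise 6 is O(~v → r); since O(~v), deontic closure gives O(r).
Premises 4, 8, 9, 11, 12 do not contribute to this derivation.
Thus O(r), which is F(~r): ~r is forbidden.

Forbidden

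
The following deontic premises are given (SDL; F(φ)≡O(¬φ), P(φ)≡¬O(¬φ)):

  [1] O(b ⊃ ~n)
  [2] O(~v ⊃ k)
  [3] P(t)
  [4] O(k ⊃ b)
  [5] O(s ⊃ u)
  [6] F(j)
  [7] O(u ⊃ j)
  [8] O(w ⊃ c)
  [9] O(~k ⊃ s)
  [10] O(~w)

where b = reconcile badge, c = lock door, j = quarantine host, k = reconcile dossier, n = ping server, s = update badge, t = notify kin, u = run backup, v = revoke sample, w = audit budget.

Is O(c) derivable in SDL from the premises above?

No

Premise 8 is O(w ⊃ c), but O(w) is not derivable from the premises, so it does not yield O(c).
No other premise forces O(c). An ideal world satisfying every premise can still have c false, so O(c) is not derivable.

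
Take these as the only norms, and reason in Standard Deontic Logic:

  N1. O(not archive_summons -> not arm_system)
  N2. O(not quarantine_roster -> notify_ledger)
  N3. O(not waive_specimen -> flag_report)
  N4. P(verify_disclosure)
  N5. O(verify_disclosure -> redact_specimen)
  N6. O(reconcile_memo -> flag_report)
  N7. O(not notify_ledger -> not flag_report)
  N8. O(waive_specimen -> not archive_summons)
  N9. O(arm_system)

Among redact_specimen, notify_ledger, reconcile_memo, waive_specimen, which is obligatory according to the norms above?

Premise 9 gives O(arm_system).
Premise 1 is O(not archive_summons -> not arm_system); contrapositively O(arm_system -> archive_summons). Since O(arm_system) holds, K gives O(archive_summons).
Premise 8 is O(waive_specimen -> not archive_summons); contrapositively O(archive_summons -> not waive_specimen). Since O(archive_summons) holds, K gives O(not waive_specimen).
With premise 3, O(not waive_specimen -> flag_report), the K-axiom yields O(flag_report).
The contrapositive of premise 7 (O(not notify_ledger -> not flag_report)) is O(flag_report -> notify_ledger), and O(flag_report) is already established, so O(notify_ledger).
So O(notify_ledger) holds — notify_ledger is obligatory. None of the other listed options is made obligatory by any chain of premises.

notify_ledger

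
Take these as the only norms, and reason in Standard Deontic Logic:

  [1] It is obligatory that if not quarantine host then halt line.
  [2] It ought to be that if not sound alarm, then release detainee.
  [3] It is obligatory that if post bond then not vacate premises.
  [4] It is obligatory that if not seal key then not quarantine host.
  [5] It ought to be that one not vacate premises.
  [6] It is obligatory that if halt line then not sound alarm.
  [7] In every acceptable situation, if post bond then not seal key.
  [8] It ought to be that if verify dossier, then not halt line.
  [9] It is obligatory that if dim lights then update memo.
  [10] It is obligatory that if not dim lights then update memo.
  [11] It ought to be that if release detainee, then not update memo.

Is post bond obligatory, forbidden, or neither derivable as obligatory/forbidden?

Premises 9 and 10 are O(dim_lights → update_memo) and O(¬dim_lights → update_memo); every ideal world satisfies dim_lights or ¬dim_lights, so in either case update_memo holds — hence O(update_memo).
Premise 11, O(release_detainee → ¬update_memo), contraposes to O(update_memo → ¬release_detainee); with O(update_memo) we get O(¬release_detainee).
Premise 2, O(¬sound_alarm → release_detainee), contraposes to O(¬release_detainee → sound_alarm); with O(¬release_detainee) we get O(sound_alarm).
Premise 6, O(halt_line → ¬sound_alarm), contraposes to O(sound_alarm → ¬halt_line); with O(sound_alarm) we get O(¬halt_line).
Premise 1, O(¬quarantine_host → halt_line), contraposes to O(¬halt_line → quarantine_host); with O(¬halt_line) we get O(quarantine_host).
The contrapositive of premise 4 (O(¬seal_key → ¬quarantine_host)) is O(quarantine_host → seal_key), and O(quarantine_host) is already established, so O(seal_key).
The contrapositive of premise 7 (O(post_bond → ¬seal_key)) is O(seal_key → ¬post_bond), and O(seal_key) is already established, so O(¬post_bond).
Premises 3, 5, 8 do not contribute to this derivation.
Thus O(¬post_bond), which is F(post_bond): post_bond is forbidden.

Forbidden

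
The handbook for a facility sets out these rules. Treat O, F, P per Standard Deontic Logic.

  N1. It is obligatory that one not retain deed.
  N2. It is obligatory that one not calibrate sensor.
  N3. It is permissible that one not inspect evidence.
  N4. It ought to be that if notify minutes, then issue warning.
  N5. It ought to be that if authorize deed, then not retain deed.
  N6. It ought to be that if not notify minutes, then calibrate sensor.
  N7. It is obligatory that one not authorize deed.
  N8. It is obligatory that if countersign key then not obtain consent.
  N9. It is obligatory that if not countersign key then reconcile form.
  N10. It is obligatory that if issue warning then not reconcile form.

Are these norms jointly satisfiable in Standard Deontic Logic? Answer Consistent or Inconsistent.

Premise 5 is O(authorize_deed → ¬retain_deed); even if O(¬retain_deed) held, inferring O(authorize_deed) would be affirming the consequent — invalid.
So O(authorize_deed) is not derivable, and the apparent clash with O(¬authorize_deed) does not arise.
A world satisfying every obligation exists (e.g. authorize_deed=false, calibrate_sensor=false, countersign_key=true, inspect_evidence=false, issue_warning=true, notify_minutes=true, obtain_consent=false, reconcile_form=false, retain_deed=false); no atom is both obligatory and forbidden, so the set is consistent.

Consistent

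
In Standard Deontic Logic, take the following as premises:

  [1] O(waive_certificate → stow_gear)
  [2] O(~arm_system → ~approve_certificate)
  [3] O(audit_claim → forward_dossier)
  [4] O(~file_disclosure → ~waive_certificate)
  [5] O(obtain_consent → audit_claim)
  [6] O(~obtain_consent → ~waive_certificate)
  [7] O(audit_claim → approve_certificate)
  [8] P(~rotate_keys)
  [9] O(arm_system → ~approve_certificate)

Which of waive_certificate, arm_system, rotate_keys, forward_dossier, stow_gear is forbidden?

Premises 2 and 9 are O(~arm_system → ~approve_certificate) and O(arm_system → ~approve_certificate); every ideal world satisfies ~arm_system or arm_system, so in either case ~approve_certificate holds — hence O(~approve_certificate).
Premise 7 is O(audit_claim → approve_certificate); contrapositively O(~approve_certificate → ~audit_claim). Since O(~approve_certificate) holds, K gives O(~audit_claim).
Premise 5 is O(obtain_consent → audit_claim); contrapositively O(~audit_claim → ~obtain_consent). Since O(~audit_claim) holds, K gives O(~obtain_consent).
Premise 6 is O(~obtain_consent → ~waive_certificate); since O(~obtain_consent), deontic closure gives O(~waive_certificate).
So O(~waive_certificate) holds, i.e. waive_certificate is forbidden. None of the other listed options is forbidden under the premises.

waive_certificate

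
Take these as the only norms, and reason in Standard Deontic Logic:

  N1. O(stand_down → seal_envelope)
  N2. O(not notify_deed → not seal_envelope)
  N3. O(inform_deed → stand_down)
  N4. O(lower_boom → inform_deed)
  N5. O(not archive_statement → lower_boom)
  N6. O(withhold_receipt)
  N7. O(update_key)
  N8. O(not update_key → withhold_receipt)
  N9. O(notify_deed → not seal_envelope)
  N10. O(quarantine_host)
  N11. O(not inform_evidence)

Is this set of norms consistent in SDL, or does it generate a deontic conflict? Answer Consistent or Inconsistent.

Premise 8 is O(not update_key → withhold_receipt); even if O(withhold_receipt) held, inferring O(not update_key) would be affirming the consequent — invalid.
So O(not update_key) is not derivable, and the apparent clash with O(update_key) does not arise.
A world satisfying every obligation exists (e.g. archive_statement=true, inform_deed=false, inform_evidence=false, lower_boom=false, notify_deed=false, quarantine_host=true, seal_envelope=false, stand_down=false, update_key=true, withhold_receipt=true); no atom is both obligatory and forbidden, so the set is consistent.

Consistent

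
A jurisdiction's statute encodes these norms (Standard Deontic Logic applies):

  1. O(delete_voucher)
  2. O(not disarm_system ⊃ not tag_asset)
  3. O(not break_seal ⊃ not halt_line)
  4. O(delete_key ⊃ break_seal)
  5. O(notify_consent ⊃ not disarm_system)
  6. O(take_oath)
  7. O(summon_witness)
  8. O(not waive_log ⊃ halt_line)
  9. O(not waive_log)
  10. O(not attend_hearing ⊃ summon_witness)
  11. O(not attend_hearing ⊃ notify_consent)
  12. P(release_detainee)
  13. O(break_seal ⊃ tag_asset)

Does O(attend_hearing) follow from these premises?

Premise 9 gives O(not waive_log).
With premise 8, O(not waive_log ⊃ halt_line), the K-axiom yields O(halt_line).
Premise 3, O(not break_seal ⊃ not halt_line), contraposes to O(halt_line ⊃ break_seal); with O(halt_line) we get O(break_seal).
From O(break_seal) and premise 13, O(break_seal ⊃ tag_asset), we obtain O(tag_asset).
The contrapositive of premise 2 (O(not disarm_system ⊃ not tag_asset)) is O(tag_asset ⊃ disarm_system), and O(tag_asset) is already established, so O(disarm_system).
The contrapositive of premise 5 (O(notify_consent ⊃ not disarm_system)) is O(disarm_system ⊃ not notify_consent), and O(disarm_system) is already established, so O(not notify_consent).
Premise 11, O(not attend_hearing ⊃ notify_consent), contraposes to O(not notify_consent ⊃ attend_hearing); with O(not notify_consent) we get O(attend_hearing).
Premises 1, 4, 6, 7, 10, 12 do not contribute to this derivation.
So O(attend_hearing) follows.

Yes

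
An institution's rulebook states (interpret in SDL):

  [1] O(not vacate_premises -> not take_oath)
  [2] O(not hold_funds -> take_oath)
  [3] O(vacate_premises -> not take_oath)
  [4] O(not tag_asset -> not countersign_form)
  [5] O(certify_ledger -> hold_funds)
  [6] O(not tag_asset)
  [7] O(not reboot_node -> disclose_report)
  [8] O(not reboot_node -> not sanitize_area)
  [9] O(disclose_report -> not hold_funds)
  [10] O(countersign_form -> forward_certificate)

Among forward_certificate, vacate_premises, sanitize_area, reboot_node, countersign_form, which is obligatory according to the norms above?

reboot_node

By case analysis on vacate_premises: premise 3 gives O(vacate_premises -> not take_oath) and premise 1 gives O(not vacate_premises -> not take_oath), so O(not take_oath) either way.
Premise 2 is O(not hold_funds -> take_oath); contrapositively O(not take_oath -> hold_funds). Since O(not take_oath) holds, K gives O(hold_funds).
The contrapositive of premise 9 (O(disclose_report -> not hold_funds)) is O(hold_funds -> not disclose_report), and O(hold_funds) is already established, so O(not disclose_report).
The contrapositive of premise 7 (O(not reboot_node -> disclose_report)) is O(not disclose_report -> reboot_node), and O(not disclose_report) is already established, so O(reboot_node).
So O(reboot_node) holds — reboot_node is obligatory. None of the other listed options is made obligatory by any chain of premises.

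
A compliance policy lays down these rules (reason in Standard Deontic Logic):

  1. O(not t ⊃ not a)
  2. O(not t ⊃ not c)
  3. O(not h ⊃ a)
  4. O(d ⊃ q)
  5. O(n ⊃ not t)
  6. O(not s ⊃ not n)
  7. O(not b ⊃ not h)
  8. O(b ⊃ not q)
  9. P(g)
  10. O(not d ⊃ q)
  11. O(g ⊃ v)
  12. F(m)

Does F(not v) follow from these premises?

No

Premise 11 is O(g ⊃ v), but O(g) is not derivable from the premises (the permission P(g) asserts only not O(not g), not O(g)), so it does not yield O(v).
No other premise forces O(v). An ideal world satisfying every premise can still have not v true, so F(not v) is not derivable.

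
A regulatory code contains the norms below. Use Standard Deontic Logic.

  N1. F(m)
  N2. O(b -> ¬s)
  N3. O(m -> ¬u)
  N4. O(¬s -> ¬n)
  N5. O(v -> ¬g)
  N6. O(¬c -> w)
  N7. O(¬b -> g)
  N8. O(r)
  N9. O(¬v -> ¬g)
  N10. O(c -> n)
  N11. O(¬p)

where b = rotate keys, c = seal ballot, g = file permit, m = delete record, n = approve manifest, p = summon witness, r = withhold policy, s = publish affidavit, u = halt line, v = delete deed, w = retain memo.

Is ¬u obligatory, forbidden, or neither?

Neither

Premise 3 is O(m -> ¬u), but O(m) is not derivable from the premises, so it does not yield O(¬u).
No premise or chain of K-axiom applications forces O(¬u), and none forces O(u). So ¬u is neither obligatory nor forbidden under these norms.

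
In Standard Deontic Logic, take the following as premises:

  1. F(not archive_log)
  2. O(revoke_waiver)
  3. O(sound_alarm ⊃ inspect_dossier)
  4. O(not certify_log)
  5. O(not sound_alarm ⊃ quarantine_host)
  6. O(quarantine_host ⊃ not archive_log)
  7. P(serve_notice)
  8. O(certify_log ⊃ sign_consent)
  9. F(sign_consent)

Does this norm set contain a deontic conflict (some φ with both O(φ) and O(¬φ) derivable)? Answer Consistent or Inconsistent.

Consistent

Premise 8 is O(certify_log ⊃ sign_consent), but O(certify_log) is not derivable from the premises, so it does not yield O(sign_consent).
So O(sign_consent) is not derivable, and the apparent clash with O(not sign_consent) does not arise.
A world satisfying every obligation exists (e.g. archive_log=true, certify_log=false, inspect_dossier=true, quarantine_host=false, revoke_waiver=true, serve_notice=false, sign_consent=false, sound_alarm=true); no atom is both obligatory and forbidden, so the set is consistent.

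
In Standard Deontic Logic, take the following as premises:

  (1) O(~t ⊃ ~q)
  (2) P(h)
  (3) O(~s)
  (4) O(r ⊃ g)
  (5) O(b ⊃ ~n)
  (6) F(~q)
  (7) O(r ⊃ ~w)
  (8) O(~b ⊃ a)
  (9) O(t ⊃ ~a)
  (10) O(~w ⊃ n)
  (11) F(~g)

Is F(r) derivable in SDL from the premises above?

F(~q) at premise 6 means O(q).
Premise 1 is O(~t ⊃ ~q); contrapositively O(q ⊃ t). Since O(q) holds, K gives O(t).
Premise 9 is O(t ⊃ ~a); since O(t), deontic closure gives O(~a).
Premise 8 is O(~b ⊃ a); contrapositively O(~a ⊃ b). Since O(~a) holds, K gives O(b).
From O(b) and premise 5, O(b ⊃ ~n), we obtain O(~n).
The contrapositive of premise 10 (O(~w ⊃ n)) is O(~n ⊃ w), and O(~n) is already established, so O(w).
The contrapositive of premise 7 (O(r ⊃ ~w)) is O(w ⊃ ~r), and O(w) is already established, so O(~r).
Premises 2, 3, 4, 11 do not contribute to this derivation.
So O(~r) holds, i.e. F(r). The claim follows.

Yes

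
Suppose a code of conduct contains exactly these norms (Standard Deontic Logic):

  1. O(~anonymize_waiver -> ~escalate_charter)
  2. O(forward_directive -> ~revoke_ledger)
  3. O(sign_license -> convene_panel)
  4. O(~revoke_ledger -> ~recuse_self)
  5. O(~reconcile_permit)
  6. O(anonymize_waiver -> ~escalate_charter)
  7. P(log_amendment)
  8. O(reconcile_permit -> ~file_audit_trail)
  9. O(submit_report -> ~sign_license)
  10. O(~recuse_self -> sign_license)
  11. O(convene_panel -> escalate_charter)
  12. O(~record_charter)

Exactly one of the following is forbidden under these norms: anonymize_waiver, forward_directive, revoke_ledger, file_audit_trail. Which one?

Premises 1 and 6 cover both cases: O(~anonymize_waiver -> ~escalate_charter) and O(anonymize_waiver -> ~escalate_charter). Since ~anonymize_waiver ∨ anonymize_waiver is a tautology, O(~escalate_charter) follows.
Premise 11 is O(convene_panel -> escalate_charter); contrapositively O(~escalate_charter -> ~convene_panel). Since O(~escalate_charter) holds, K gives O(~convene_panel).
Premise 3, O(sign_license -> convene_panel), contraposes to O(~convene_panel -> ~sign_license); with O(~convene_panel) we get O(~sign_license).
The contrapositive of premise 10 (O(~recuse_self -> sign_license)) is O(~sign_license -> recuse_self), and O(~sign_license) is already established, so O(recuse_self).
The contrapositive of premise 4 (O(~revoke_ledger -> ~recuse_self)) is O(recuse_self -> revoke_ledger), and O(recuse_self) is already established, so O(revoke_ledger).
Premise 2 is O(forward_directive -> ~revoke_ledger); contrapositively O(revoke_ledger -> ~forward_directive). Since O(revoke_ledger) holds, K gives O(~forward_directive).
So O(~forward_directive) holds, i.e. forward_directive is forbidden. None of the other listed options is forbidden under the premises.

forward_directive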